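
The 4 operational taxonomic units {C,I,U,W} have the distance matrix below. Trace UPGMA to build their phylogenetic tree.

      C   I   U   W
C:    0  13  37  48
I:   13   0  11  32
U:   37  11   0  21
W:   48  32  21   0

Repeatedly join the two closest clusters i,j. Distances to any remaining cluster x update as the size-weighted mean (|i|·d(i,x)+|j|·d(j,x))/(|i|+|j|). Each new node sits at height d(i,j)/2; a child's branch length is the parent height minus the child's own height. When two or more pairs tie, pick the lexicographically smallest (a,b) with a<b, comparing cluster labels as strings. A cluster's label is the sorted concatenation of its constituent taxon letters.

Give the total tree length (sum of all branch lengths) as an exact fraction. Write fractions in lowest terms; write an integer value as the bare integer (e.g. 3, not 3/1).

155/3

1. join I+U (d=11) ⇒ IU; edges |I|=11/2, |U|=11/2
  updated: d(C,IU)=25, d(IU,W)=53/2
2. join C+IU (d=25) ⇒ CIU; edges |C|=25/2, |IU|=7
  updated: d(CIU,W)=101/3
3. join CIU+W (d=101/3) ⇒ CIUW; edges |CIU|=13/3, |W|=101/6
final tree: ((C:25/2,(I:11/2,U:11/2):7):13/3,W:101/6)
total length: 155/3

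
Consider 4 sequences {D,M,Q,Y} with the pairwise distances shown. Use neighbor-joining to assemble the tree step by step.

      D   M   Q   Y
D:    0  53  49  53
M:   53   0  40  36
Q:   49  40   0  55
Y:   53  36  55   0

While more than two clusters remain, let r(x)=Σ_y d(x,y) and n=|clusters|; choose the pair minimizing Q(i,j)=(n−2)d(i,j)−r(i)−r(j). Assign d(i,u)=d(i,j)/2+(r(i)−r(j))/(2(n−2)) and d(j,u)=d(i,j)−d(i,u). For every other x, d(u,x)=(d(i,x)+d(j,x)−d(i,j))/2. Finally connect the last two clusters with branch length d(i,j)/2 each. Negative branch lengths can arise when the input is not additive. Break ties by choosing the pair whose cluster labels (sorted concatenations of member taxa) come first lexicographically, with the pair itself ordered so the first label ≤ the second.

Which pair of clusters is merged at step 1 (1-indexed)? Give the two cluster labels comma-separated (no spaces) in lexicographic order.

D,Q

1. join D+Q (d=49, Q=-201) ⇒ DQ; edges |D|=109/4, |Q|=87/4
  updated: d(DQ,M)=22, d(DQ,Y)=59/2
2. join DQ+M (d=22, Q=-175/2) ⇒ DMQ; edges |DQ|=31/4, |M|=57/4
  updated: d(DMQ,Y)=87/4
3. join DMQ+Y (d=87/4) ⇒ DMQY; edges |DMQ|=87/8, |Y|=87/8
final tree: (((D:109/4,Q:87/4):31/4,M:57/4):87/8,Y:87/8)
total length: 371/4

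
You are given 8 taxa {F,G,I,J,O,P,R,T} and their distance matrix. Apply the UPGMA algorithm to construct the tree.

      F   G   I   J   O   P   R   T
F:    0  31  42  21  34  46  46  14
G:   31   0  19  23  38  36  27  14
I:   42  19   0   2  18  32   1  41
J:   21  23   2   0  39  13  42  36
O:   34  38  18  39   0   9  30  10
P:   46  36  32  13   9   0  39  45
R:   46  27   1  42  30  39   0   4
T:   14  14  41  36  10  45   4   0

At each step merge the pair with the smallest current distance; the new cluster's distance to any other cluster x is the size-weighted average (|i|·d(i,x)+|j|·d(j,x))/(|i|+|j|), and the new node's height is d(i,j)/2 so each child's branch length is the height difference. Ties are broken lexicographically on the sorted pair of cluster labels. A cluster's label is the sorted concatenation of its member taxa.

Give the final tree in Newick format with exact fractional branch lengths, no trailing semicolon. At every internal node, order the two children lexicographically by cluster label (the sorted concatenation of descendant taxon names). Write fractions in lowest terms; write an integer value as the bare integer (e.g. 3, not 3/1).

iteration 1: select I,R (d=1); attach at lengths (1/2, 1/2); label the merged cluster IR
  updated: d(F,IR)=44, d(G,IR)=23, d(IR,J)=22, d(IR,O)=24, d(IR,P)=71/2, d(IR,T)=45/2
iteration 2: select O,P (d=9); attach at lengths (9/2, 9/2); label the merged cluster OP
  updated: d(F,OP)=40, d(G,OP)=37, d(IR,OP)=119/4, d(J,OP)=26, d(OP,T)=55/2
iteration 3: select F,T (d=14); attach at lengths (7, 7); label the merged cluster FT
  updated: d(FT,G)=45/2, d(FT,IR)=133/4, d(FT,J)=57/2, d(FT,OP)=135/4
iteration 4: select IR,J (d=22); attach at lengths (21/2, 11); label the merged cluster IJR
  updated: d(FT,IJR)=95/3, d(G,IJR)=23, d(IJR,OP)=57/2
iteration 5: select FT,G (d=45/2); attach at lengths (17/4, 45/4); label the merged cluster FGT
  updated: d(FGT,IJR)=259/9, d(FGT,OP)=209/6
iteration 6: select IJR,OP (d=57/2); attach at lengths (13/4, 39/4); label the merged cluster IJOPR
  updated: d(FGT,IJOPR)=156/5
iteration 7: select FGT,IJOPR (d=156/5); attach at lengths (87/20, 27/20); label the merged cluster FGIJOPRT
final tree: (((F:7,T:7):17/4,G:45/4):87/20,(((I:1/2,R:1/2):21/2,J:11):13/4,(O:9/2,P:9/2):39/4):27/20)
total length: 797/10

(((F:7,T:7):17/4,G:45/4):87/20,(((I:1/2,R:1/2):21/2,J:11):13/4,(O:9/2,P:9/2):39/4):27/20)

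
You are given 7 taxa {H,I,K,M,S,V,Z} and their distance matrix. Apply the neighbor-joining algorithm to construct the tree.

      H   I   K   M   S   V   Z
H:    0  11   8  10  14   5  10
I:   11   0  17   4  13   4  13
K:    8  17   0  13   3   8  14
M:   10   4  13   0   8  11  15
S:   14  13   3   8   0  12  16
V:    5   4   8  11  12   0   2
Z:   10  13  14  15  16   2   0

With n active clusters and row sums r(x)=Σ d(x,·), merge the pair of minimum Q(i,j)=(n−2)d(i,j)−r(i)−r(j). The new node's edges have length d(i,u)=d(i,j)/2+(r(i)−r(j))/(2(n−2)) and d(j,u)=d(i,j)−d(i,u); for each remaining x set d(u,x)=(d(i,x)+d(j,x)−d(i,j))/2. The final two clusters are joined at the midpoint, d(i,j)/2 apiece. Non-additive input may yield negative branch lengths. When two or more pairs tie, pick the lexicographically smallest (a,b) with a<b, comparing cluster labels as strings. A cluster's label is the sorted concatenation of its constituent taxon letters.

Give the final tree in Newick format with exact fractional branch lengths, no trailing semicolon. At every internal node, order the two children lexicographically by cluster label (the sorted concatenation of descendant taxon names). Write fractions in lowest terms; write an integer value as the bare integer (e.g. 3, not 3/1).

step 1: merge (K,S) at d=3, Q=-114; branch lengths K→6/5, S→9/5; new cluster KS
  updated: d(H,KS)=19/2, d(I,KS)=27/2, d(KS,M)=9, d(KS,V)=17/2, d(KS,Z)=27/2
step 2: merge (I,M) at d=4, Q=-157/2; branch lengths I→25/16, M→39/16; new cluster IM
  updated: d(H,IM)=17/2, d(IM,KS)=37/4, d(IM,V)=11/2, d(IM,Z)=12
step 3: merge (V,Z) at d=2, Q=-105/2; branch lengths V→-7/4, Z→15/4; new cluster VZ
  updated: d(H,VZ)=13/2, d(IM,VZ)=31/4, d(KS,VZ)=10
step 4: merge (H,VZ) at d=13/2, Q=-143/4; branch lengths H→53/16, VZ→51/16; new cluster HVZ
  updated: d(HVZ,IM)=39/8, d(HVZ,KS)=13/2
step 5: merge (HVZ,IM) at d=39/8, Q=-165/8; branch lengths HVZ→17/16, IM→61/16; new cluster HIMVZ
  updated: d(HIMVZ,KS)=87/16
step 6: merge (HIMVZ,KS) at d=87/16; branch lengths HIMVZ→87/32, KS→87/32; new cluster HIKMSVZ
final tree: (((H:53/16,(V:-7/4,Z:15/4):51/16):17/16,(I:25/16,M:39/16):61/16):87/32,(K:6/5,S:9/5):87/32)
total length: 413/16

(((H:53/16,(V:-7/4,Z:15/4):51/16):17/16,(I:25/16,M:39/16):61/16):87/32,(K:6/5,S:9/5):87/32)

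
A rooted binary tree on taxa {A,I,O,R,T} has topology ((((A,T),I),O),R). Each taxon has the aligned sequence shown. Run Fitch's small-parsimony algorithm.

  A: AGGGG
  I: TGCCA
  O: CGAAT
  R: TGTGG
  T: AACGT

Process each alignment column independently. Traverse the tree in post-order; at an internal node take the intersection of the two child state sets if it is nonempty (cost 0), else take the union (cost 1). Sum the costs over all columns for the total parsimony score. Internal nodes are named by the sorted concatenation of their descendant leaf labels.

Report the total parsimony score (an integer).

AT@0: {A} ∩ {A} = {A} (intersection, +0)
AIT@0: {A} ∪ {T} = {A,T} (union, +1)
AIOT@0: {A,T} ∪ {C} = {A,C,T} (union, +1)
AIORT@0: {A,C,T} ∩ {T} = {T} (intersection, +0)
AT@1: {G} ∪ {A} = {A,G} (union, +1)
AIT@1: {A,G} ∩ {G} = {G} (intersection, +0)
AIOT@1: {G} ∩ {G} = {G} (intersection, +0)
AIORT@1: {G} ∩ {G} = {G} (intersection, +0)
AT@2: {G} ∪ {C} = {C,G} (union, +1)
AIT@2: {C,G} ∩ {C} = {C} (intersection, +0)
AIOT@2: {C} ∪ {A} = {A,C} (union, +1)
AIORT@2: {A,C} ∪ {T} = {A,C,T} (union, +1)
AT@3: {G} ∩ {G} = {G} (intersection, +0)
AIT@3: {G} ∪ {C} = {C,G} (union, +1)
AIOT@3: {C,G} ∪ {A} = {A,C,G} (union, +1)
AIORT@3: {A,C,G} ∩ {G} = {G} (intersection, +0)
AT@4: {G} ∪ {T} = {G,T} (union, +1)
AIT@4: {G,T} ∪ {A} = {A,G,T} (union, +1)
AIOT@4: {A,G,T} ∩ {T} = {T} (intersection, +0)
AIORT@4: {T} ∪ {G} = {G,T} (union, +1)
per-site changes: [2, 1, 3, 2, 3]; total = 11

11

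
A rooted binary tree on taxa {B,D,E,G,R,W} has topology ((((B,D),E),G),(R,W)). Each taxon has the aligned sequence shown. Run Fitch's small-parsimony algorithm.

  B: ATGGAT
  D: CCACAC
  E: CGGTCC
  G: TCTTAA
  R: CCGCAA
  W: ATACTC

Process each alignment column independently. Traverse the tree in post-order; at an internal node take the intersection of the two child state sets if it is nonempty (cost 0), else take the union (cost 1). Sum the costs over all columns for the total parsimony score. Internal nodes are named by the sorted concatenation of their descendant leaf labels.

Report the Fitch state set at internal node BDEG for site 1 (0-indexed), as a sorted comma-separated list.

C

BD@0: {A} ∪ {C} = {A,C} (union, +1)
BDE@0: {A,C} ∩ {C} = {C} (intersection, +0)
BDEG@0: {C} ∪ {T} = {C,T} (union, +1)
RW@0: {C} ∪ {A} = {A,C} (union, +1)
BDEGRW@0: {C,T} ∩ {A,C} = {C} (intersection, +0)
BD@1: {T} ∪ {C} = {C,T} (union, +1)
BDE@1: {C,T} ∪ {G} = {C,G,T} (union, +1)
BDEG@1: {C,G,T} ∩ {C} = {C} (intersection, +0)
RW@1: {C} ∪ {T} = {C,T} (union, +1)
BDEGRW@1: {C} ∩ {C,T} = {C} (intersection, +0)
BD@2: {G} ∪ {A} = {A,G} (union, +1)
BDE@2: {A,G} ∩ {G} = {G} (intersection, +0)
BDEG@2: {G} ∪ {T} = {G,T} (union, +1)
RW@2: {G} ∪ {A} = {A,G} (union, +1)
BDEGRW@2: {G,T} ∩ {A,G} = {G} (intersection, +0)
BD@3: {G} ∪ {C} = {C,G} (union, +1)
BDE@3: {C,G} ∪ {T} = {C,G,T} (union, +1)
BDEG@3: {C,G,T} ∩ {T} = {T} (intersection, +0)
RW@3: {C} ∩ {C} = {C} (intersection, +0)
BDEGRW@3: {T} ∪ {C} = {C,T} (union, +1)
BD@4: {A} ∩ {A} = {A} (intersection, +0)
BDE@4: {A} ∪ {C} = {A,C} (union, +1)
BDEG@4: {A,C} ∩ {A} = {A} (intersection, +0)
RW@4: {A} ∪ {T} = {A,T} (union, +1)
BDEGRW@4: {A} ∩ {A,T} = {A} (intersection, +0)
BD@5: {T} ∪ {C} = {C,T} (union, +1)
BDE@5: {C,T} ∩ {C} = {C} (intersection, +0)
BDEG@5: {C} ∪ {A} = {A,C} (union, +1)
RW@5: {A} ∪ {C} = {A,C} (union, +1)
BDEGRW@5: {A,C} ∩ {A,C} = {A,C} (intersection, +0)
per-site changes: [3, 3, 3, 3, 2, 3]; total = 17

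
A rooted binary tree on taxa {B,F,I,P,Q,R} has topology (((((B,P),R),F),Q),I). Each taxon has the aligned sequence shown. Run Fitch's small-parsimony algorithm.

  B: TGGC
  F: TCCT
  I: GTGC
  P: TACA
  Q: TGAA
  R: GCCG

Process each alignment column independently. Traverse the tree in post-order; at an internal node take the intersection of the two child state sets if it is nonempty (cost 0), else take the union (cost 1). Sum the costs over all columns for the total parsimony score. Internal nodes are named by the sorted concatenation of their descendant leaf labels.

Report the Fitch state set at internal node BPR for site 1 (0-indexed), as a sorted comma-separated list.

[col 0] BP: children B:{T}, P:{T} ∩→ {T}; cost 0
[col 0] BPR: children BP:{T}, R:{G} ∪→ {G,T}; cost 1
[col 0] BFPR: children BPR:{G,T}, F:{T} ∩→ {T}; cost 0
[col 0] BFPQR: children BFPR:{T}, Q:{T} ∩→ {T}; cost 0
[col 0] BFIPQR: children BFPQR:{T}, I:{G} ∪→ {G,T}; cost 1
[col 1] BP: children B:{G}, P:{A} ∪→ {A,G}; cost 1
[col 1] BPR: children BP:{A,G}, R:{C} ∪→ {A,C,G}; cost 1
[col 1] BFPR: children BPR:{A,C,G}, F:{C} ∩→ {C}; cost 0
[col 1] BFPQR: children BFPR:{C}, Q:{G} ∪→ {C,G}; cost 1
[col 1] BFIPQR: children BFPQR:{C,G}, I:{T} ∪→ {C,G,T}; cost 1
[col 2] BP: children B:{G}, P:{C} ∪→ {C,G}; cost 1
[col 2] BPR: children BP:{C,G}, R:{C} ∩→ {C}; cost 0
[col 2] BFPR: children BPR:{C}, F:{C} ∩→ {C}; cost 0
[col 2] BFPQR: children BFPR:{C}, Q:{A} ∪→ {A,C}; cost 1
[col 2] BFIPQR: children BFPQR:{A,C}, I:{G} ∪→ {A,C,G}; cost 1
[col 3] BP: children B:{C}, P:{A} ∪→ {A,C}; cost 1
[col 3] BPR: children BP:{A,C}, R:{G} ∪→ {A,C,G}; cost 1
[col 3] BFPR: children BPR:{A,C,G}, F:{T} ∪→ {A,C,G,T}; cost 1
[col 3] BFPQR: children BFPR:{A,C,G,T}, Q:{A} ∩→ {A}; cost 0
[col 3] BFIPQR: children BFPQR:{A}, I:{C} ∪→ {A,C}; cost 1
per-site changes: [2, 4, 3, 4]; total = 13

A,C,G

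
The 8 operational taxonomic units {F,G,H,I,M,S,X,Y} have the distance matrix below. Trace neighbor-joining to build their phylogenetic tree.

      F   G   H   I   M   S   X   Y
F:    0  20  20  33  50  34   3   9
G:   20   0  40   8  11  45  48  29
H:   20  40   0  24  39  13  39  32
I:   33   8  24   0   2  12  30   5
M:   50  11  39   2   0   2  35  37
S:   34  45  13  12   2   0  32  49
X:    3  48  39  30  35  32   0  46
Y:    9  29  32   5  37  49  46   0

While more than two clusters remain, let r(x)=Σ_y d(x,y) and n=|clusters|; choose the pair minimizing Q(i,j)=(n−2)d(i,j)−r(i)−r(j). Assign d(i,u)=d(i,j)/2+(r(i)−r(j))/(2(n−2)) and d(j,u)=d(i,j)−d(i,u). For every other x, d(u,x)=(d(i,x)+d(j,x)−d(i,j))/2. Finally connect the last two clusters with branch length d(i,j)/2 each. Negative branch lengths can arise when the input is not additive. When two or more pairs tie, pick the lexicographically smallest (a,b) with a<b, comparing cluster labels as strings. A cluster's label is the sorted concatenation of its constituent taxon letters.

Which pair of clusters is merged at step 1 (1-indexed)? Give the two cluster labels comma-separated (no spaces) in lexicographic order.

step 1: merge (F,X) at d=3, Q=-384; branch lengths F→-23/6, X→41/6; new cluster FX
  updated: d(FX,G)=65/2, d(FX,H)=28, d(FX,I)=30, d(FX,M)=41, d(FX,S)=63/2, d(FX,Y)=26
step 2: merge (M,S) at d=2, Q=-549/2; branch lengths M→-21/20, S→61/20; new cluster MS
  updated: d(FX,MS)=141/4, d(G,MS)=27, d(H,MS)=25, d(I,MS)=6, d(MS,Y)=42
step 3: merge (FX,H) at d=28, Q=-755/4; branch lengths FX→459/32, H→437/32; new cluster FHX
  updated: d(FHX,G)=89/4, d(FHX,I)=13, d(FHX,MS)=129/8, d(FHX,Y)=15
step 4: merge (FHX,Y) at d=15, Q=-899/8; branch lengths FHX→163/48, Y→557/48; new cluster FHXY
  updated: d(FHXY,G)=145/8, d(FHXY,I)=3/2, d(FHXY,MS)=345/16
step 5: merge (FHXY,G) at d=145/8, Q=-929/16; branch lengths FHXY→389/64, G→771/64; new cluster FGHXY
  updated: d(FGHXY,I)=-69/16, d(FGHXY,MS)=487/32
step 6: merge (FGHXY,I) at d=-69/16, Q=-541/32; branch lengths FGHXY→157/64, I→-433/64; new cluster FGHIXY
  updated: d(FGHIXY,MS)=817/64
step 7: merge (FGHIXY,MS) at d=817/64; branch lengths FGHIXY→817/128, MS→817/128; new cluster FGHIMSXY
final tree: ((((((F:-23/6,X:41/6):459/32,H:437/32):163/48,Y:557/48):389/64,G:771/64):157/64,I:-433/64):817/128,(M:-21/20,S:61/20):817/128)
total length: 4773/64

F,X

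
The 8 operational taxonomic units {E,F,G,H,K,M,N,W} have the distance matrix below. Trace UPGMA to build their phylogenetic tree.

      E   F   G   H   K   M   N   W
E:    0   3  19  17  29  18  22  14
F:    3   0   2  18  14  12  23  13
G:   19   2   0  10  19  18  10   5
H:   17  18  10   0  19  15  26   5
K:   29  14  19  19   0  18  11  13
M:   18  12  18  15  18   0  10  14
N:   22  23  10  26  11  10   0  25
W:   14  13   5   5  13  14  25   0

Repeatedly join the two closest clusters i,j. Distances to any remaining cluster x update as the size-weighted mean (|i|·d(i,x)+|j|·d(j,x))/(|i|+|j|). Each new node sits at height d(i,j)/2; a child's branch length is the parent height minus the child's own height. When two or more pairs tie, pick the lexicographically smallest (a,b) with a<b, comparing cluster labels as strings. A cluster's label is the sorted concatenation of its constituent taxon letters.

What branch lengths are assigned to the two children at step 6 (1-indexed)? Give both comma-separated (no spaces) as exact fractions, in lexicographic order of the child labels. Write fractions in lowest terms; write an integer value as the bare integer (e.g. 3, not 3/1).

1. join F+G (d=2) ⇒ FG; edges |F|=1, |G|=1
  updated: d(E,FG)=11, d(FG,H)=14, d(FG,K)=33/2, d(FG,M)=15, d(FG,N)=33/2, d(FG,W)=9
2. join H+W (d=5) ⇒ HW; edges |H|=5/2, |W|=5/2
  updated: d(E,HW)=31/2, d(FG,HW)=23/2, d(HW,K)=16, d(HW,M)=29/2, d(HW,N)=51/2
3. join M+N (d=10) ⇒ MN; edges |M|=5, |N|=5
  updated: d(E,MN)=20, d(FG,MN)=63/4, d(HW,MN)=20, d(K,MN)=29/2
4. join E+FG (d=11) ⇒ EFG; edges |E|=11/2, |FG|=9/2
  updated: d(EFG,HW)=77/6, d(EFG,K)=62/3, d(EFG,MN)=103/6
5. join EFG+HW (d=77/6) ⇒ EFGHW; edges |EFG|=11/12, |HW|=47/12
  updated: d(EFGHW,K)=94/5, d(EFGHW,MN)=183/10
6. join K+MN (d=29/2) ⇒ KMN; edges |K|=29/4, |MN|=9/4
  updated: d(EFGHW,KMN)=277/15
7. join EFGHW+KMN (d=277/15) ⇒ EFGHKMNW; edges |EFGHW|=169/60, |KMN|=119/60
final tree: (((E:11/2,(F:1,G:1):9/2):11/12,(H:5/2,W:5/2):47/12):169/60,(K:29/4,(M:5,N:5):9/4):119/60)
total length: 692/15

29/4,9/4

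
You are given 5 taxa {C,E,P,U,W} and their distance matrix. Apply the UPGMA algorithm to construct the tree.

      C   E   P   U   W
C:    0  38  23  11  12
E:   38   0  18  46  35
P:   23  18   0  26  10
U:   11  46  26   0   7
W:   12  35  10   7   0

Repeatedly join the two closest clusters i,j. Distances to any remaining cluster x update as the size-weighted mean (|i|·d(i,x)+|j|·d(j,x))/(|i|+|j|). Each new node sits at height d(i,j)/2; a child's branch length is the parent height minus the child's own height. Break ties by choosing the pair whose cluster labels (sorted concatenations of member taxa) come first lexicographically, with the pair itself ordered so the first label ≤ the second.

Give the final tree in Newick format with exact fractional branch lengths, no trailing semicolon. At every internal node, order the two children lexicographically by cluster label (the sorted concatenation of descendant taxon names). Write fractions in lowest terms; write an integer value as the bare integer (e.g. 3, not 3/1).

step 1: merge (U,W) at d=7; branch lengths U→7/2, W→7/2; new cluster UW
  updated: d(C,UW)=23/2, d(E,UW)=81/2, d(P,UW)=18
step 2: merge (C,UW) at d=23/2; branch lengths C→23/4, UW→9/4; new cluster CUW
  updated: d(CUW,E)=119/3, d(CUW,P)=59/3
step 3: merge (E,P) at d=18; branch lengths E→9, P→9; new cluster EP
  updated: d(CUW,EP)=89/3
step 4: merge (CUW,EP) at d=89/3; branch lengths CUW→109/12, EP→35/6; new cluster CEPUW
final tree: ((C:23/4,(U:7/2,W:7/2):9/4):109/12,(E:9,P:9):35/6)
total length: 575/12

((C:23/4,(U:7/2,W:7/2):9/4):109/12,(E:9,P:9):35/6)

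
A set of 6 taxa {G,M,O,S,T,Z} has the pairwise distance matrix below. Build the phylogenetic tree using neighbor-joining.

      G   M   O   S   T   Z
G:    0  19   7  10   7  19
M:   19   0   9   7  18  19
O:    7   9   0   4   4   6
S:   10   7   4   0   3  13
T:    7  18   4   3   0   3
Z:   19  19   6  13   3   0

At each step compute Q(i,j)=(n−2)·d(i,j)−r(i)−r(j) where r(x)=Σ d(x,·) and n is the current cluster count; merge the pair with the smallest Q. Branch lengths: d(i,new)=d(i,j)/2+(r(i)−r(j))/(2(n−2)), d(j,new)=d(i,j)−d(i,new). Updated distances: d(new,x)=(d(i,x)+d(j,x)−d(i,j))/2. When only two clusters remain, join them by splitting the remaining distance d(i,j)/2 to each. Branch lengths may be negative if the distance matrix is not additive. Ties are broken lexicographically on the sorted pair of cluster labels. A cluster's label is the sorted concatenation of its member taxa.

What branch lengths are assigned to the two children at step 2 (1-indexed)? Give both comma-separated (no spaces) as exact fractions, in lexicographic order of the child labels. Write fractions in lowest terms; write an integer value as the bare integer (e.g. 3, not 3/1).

step 1: merge (T,Z) at d=3, Q=-83; branch lengths T→-13/8, Z→37/8; new cluster TZ
  updated: d(G,TZ)=23/2, d(M,TZ)=17, d(O,TZ)=7/2, d(S,TZ)=13/2
step 2: merge (M,S) at d=7, Q=-117/2; branch lengths M→91/12, S→-7/12; new cluster MS
  updated: d(G,MS)=11, d(MS,O)=3, d(MS,TZ)=33/4
step 3: merge (G,MS) at d=11, Q=-119/4; branch lengths G→117/16, MS→59/16; new cluster GMS
  updated: d(GMS,O)=-1/2, d(GMS,TZ)=35/8
step 4: merge (GMS,O) at d=-1/2, Q=-59/8; branch lengths GMS→3/16, O→-11/16; new cluster GMOS
  updated: d(GMOS,TZ)=67/16
step 5: merge (GMOS,TZ) at d=67/16; branch lengths GMOS→67/32, TZ→67/32; new cluster GMOSTZ
final tree: (((G:117/16,(M:91/12,S:-7/12):59/16):3/16,O:-11/16):67/32,(T:-13/8,Z:37/8):67/32)
total length: 395/16

91/12,-7/12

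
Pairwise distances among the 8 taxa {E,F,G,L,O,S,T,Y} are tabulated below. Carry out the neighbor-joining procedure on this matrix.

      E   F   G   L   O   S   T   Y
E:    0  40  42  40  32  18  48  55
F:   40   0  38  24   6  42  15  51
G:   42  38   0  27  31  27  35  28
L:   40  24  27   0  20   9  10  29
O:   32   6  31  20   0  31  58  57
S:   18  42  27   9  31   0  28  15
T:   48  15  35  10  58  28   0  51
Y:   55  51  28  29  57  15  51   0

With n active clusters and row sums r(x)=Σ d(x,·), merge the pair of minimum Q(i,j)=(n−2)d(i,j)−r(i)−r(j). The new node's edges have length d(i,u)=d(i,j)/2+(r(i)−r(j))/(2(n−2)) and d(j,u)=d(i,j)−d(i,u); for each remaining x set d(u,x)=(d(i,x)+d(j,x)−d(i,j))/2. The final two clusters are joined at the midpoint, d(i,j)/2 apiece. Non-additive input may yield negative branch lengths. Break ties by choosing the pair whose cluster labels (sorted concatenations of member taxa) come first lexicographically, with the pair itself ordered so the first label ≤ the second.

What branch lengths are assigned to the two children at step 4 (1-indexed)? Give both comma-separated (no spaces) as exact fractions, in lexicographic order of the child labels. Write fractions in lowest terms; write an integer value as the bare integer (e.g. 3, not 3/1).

iteration 1: select F,O (d=6, Q=-415); attach at lengths (17/12, 55/12); label the merged cluster FO
  updated: d(E,FO)=33, d(FO,G)=63/2, d(FO,L)=19, d(FO,S)=67/2, d(FO,T)=67/2, d(FO,Y)=51
iteration 2: select L,T (d=10, Q=-579/2); attach at lengths (-43/20, 243/20); label the merged cluster LT
  updated: d(E,LT)=39, d(FO,LT)=85/4, d(G,LT)=26, d(LT,S)=27/2, d(LT,Y)=35
iteration 3: select S,Y (d=15, Q=-231); attach at lengths (-17/8, 137/8); label the merged cluster SY
  updated: d(E,SY)=29, d(FO,SY)=139/4, d(G,SY)=20, d(LT,SY)=67/4
iteration 4: select E,FO (d=33, Q=-329/2); attach at lengths (81/4, 51/4); label the merged cluster EFO
  updated: d(EFO,G)=81/4, d(EFO,LT)=109/8, d(EFO,SY)=123/8
iteration 5: select EFO,LT (d=109/8, Q=-627/8); attach at lengths (161/32, 275/32); label the merged cluster EFLOT
  updated: d(EFLOT,G)=261/16, d(EFLOT,SY)=37/4
iteration 6: select EFLOT,G (d=261/16, Q=-729/16); attach at lengths (89/32, 433/32); label the merged cluster EFGLOT
  updated: d(EFGLOT,SY)=207/32
iteration 7: select EFGLOT,SY (d=207/32); attach at lengths (207/64, 207/64); label the merged cluster EFGLOSTY
final tree: ((((E:81/4,(F:17/12,O:55/12):51/4):161/32,(L:-43/20,T:243/20):275/32):89/32,G:433/32):207/64,(S:-17/8,Y:137/8):207/64)
total length: 3213/32

81/4,51/4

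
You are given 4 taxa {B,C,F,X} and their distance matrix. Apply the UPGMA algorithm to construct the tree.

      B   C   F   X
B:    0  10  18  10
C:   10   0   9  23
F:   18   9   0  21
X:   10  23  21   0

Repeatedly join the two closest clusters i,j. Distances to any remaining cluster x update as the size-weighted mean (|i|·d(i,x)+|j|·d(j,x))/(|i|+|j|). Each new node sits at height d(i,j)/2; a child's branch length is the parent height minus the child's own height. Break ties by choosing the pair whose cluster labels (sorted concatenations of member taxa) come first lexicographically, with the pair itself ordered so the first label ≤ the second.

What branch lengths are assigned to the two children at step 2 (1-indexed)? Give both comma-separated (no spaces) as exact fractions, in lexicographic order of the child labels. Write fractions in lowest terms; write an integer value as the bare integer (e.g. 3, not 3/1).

5,5

iteration 1: select C,F (d=9); attach at lengths (9/2, 9/2); label the merged cluster CF
  updated: d(B,CF)=14, d(CF,X)=22
iteration 2: select B,X (d=10); attach at lengths (5, 5); label the merged cluster BX
  updated: d(BX,CF)=18
iteration 3: select BX,CF (d=18); attach at lengths (4, 9/2); label the merged cluster BCFX
final tree: ((B:5,X:5):4,(C:9/2,F:9/2):9/2)
total length: 55/2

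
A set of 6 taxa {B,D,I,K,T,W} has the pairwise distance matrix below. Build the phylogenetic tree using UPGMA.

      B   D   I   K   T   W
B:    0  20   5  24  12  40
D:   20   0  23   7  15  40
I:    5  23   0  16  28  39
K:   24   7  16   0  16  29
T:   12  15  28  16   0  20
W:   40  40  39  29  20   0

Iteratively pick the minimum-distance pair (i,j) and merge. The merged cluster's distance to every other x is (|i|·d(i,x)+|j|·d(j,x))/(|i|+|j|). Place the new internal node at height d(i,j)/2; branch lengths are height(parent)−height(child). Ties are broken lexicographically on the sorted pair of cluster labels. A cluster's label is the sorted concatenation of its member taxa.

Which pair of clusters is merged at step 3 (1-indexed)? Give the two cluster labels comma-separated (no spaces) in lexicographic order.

DK,T

1. join B+I (d=5) ⇒ BI; edges |B|=5/2, |I|=5/2
  updated: d(BI,D)=43/2, d(BI,K)=20, d(BI,T)=20, d(BI,W)=79/2
2. join D+K (d=7) ⇒ DK; edges |D|=7/2, |K|=7/2
  updated: d(BI,DK)=83/4, d(DK,T)=31/2, d(DK,W)=69/2
3. join DK+T (d=31/2) ⇒ DKT; edges |DK|=17/4, |T|=31/4
  updated: d(BI,DKT)=41/2, d(DKT,W)=89/3
4. join BI+DKT (d=41/2) ⇒ BDIKT; edges |BI|=31/4, |DKT|=5/2
  updated: d(BDIKT,W)=168/5
5. join BDIKT+W (d=168/5) ⇒ BDIKTW; edges |BDIKT|=131/20, |W|=84/5
final tree: (((B:5/2,I:5/2):31/4,((D:7/2,K:7/2):17/4,T:31/4):5/2):131/20,W:84/5)
total length: 288/5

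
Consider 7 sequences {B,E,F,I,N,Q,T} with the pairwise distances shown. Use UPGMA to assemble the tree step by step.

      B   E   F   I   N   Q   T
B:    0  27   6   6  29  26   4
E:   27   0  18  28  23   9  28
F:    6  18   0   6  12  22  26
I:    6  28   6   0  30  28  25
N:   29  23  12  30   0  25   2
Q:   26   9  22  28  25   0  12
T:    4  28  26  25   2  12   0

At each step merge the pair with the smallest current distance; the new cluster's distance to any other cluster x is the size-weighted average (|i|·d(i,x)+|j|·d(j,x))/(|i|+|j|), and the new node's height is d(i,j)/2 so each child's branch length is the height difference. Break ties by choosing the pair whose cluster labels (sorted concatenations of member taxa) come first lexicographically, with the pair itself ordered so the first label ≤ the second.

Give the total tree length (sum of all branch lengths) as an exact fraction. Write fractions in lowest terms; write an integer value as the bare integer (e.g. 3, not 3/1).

457/10

1. join N+T (d=2) ⇒ NT; edges |N|=1, |T|=1
  updated: d(B,NT)=33/2, d(E,NT)=51/2, d(F,NT)=19, d(I,NT)=55/2, d(NT,Q)=37/2
2. join B+F (d=6) ⇒ BF; edges |B|=3, |F|=3
  updated: d(BF,E)=45/2, d(BF,I)=6, d(BF,NT)=71/4, d(BF,Q)=24
3. join BF+I (d=6) ⇒ BFI; edges |BF|=0, |I|=3
  updated: d(BFI,E)=73/3, d(BFI,NT)=21, d(BFI,Q)=76/3
4. join E+Q (d=9) ⇒ EQ; edges |E|=9/2, |Q|=9/2
  updated: d(BFI,EQ)=149/6, d(EQ,NT)=22
5. join BFI+NT (d=21) ⇒ BFINT; edges |BFI|=15/2, |NT|=19/2
  updated: d(BFINT,EQ)=237/10
6. join BFINT+EQ (d=237/10) ⇒ BEFINQT; edges |BFINT|=27/20, |EQ|=147/20
final tree: ((((B:3,F:3):0,I:3):15/2,(N:1,T:1):19/2):27/20,(E:9/2,Q:9/2):147/20)
total length: 457/10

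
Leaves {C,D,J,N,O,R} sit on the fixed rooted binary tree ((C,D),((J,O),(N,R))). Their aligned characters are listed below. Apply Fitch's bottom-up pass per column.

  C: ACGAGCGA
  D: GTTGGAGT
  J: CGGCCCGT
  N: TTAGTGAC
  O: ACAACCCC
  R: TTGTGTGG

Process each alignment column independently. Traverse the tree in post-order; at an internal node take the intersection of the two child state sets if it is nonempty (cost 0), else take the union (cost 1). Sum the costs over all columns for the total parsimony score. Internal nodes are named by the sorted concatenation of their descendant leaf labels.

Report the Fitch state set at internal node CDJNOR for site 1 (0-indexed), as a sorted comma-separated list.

C,T

site 0, node CD: C={A} ∪ D={G} → {A,G} (+1)
site 0, node JO: J={C} ∪ O={A} → {A,C} (+1)
site 0, node NR: N={T} ∩ R={T} → {T} (+0)
site 0, node JNOR: JO={A,C} ∪ NR={T} → {A,C,T} (+1)
site 0, node CDJNOR: CD={A,G} ∩ JNOR={A,C,T} → {A} (+0)
site 1, node CD: C={C} ∪ D={T} → {C,T} (+1)
site 1, node JO: J={G} ∪ O={C} → {C,G} (+1)
site 1, node NR: N={T} ∩ R={T} → {T} (+0)
site 1, node JNOR: JO={C,G} ∪ NR={T} → {C,G,T} (+1)
site 1, node CDJNOR: CD={C,T} ∩ JNOR={C,G,T} → {C,T} (+0)
site 2, node CD: C={G} ∪ D={T} → {G,T} (+1)
site 2, node JO: J={G} ∪ O={A} → {A,G} (+1)
site 2, node NR: N={A} ∪ R={G} → {A,G} (+1)
site 2, node JNOR: JO={A,G} ∩ NR={A,G} → {A,G} (+0)
site 2, node CDJNOR: CD={G,T} ∩ JNOR={A,G} → {G} (+0)
site 3, node CD: C={A} ∪ D={G} → {A,G} (+1)
site 3, node JO: J={C} ∪ O={A} → {A,C} (+1)
site 3, node NR: N={G} ∪ R={T} → {G,T} (+1)
site 3, node JNOR: JO={A,C} ∪ NR={G,T} → {A,C,G,T} (+1)
site 3, node CDJNOR: CD={A,G} ∩ JNOR={A,C,G,T} → {A,G} (+0)
site 4, node CD: C={G} ∩ D={G} → {G} (+0)
site 4, node JO: J={C} ∩ O={C} → {C} (+0)
site 4, node NR: N={T} ∪ R={G} → {G,T} (+1)
site 4, node JNOR: JO={C} ∪ NR={G,T} → {C,G,T} (+1)
site 4, node CDJNOR: CD={G} ∩ JNOR={C,G,T} → {G} (+0)
site 5, node CD: C={C} ∪ D={A} → {A,C} (+1)
site 5, node JO: J={C} ∩ O={C} → {C} (+0)
site 5, node NR: N={G} ∪ R={T} → {G,T} (+1)
site 5, node JNOR: JO={C} ∪ NR={G,T} → {C,G,T} (+1)
site 5, node CDJNOR: CD={A,C} ∩ JNOR={C,G,T} → {C} (+0)
site 6, node CD: C={G} ∩ D={G} → {G} (+0)
site 6, node JO: J={G} ∪ O={C} → {C,G} (+1)
site 6, node NR: N={A} ∪ R={G} → {A,G} (+1)
site 6, node JNOR: JO={C,G} ∩ NR={A,G} → {G} (+0)
site 6, node CDJNOR: CD={G} ∩ JNOR={G} → {G} (+0)
site 7, node CD: C={A} ∪ D={T} → {A,T} (+1)
site 7, node JO: J={T} ∪ O={C} → {C,T} (+1)
site 7, node NR: N={C} ∪ R={G} → {C,G} (+1)
site 7, node JNOR: JO={C,T} ∩ NR={C,G} → {C} (+0)
site 7, node CDJNOR: CD={A,T} ∪ JNOR={C} → {A,C,T} (+1)
per-site changes: [3, 3, 3, 4, 2, 3, 2, 4]; total = 24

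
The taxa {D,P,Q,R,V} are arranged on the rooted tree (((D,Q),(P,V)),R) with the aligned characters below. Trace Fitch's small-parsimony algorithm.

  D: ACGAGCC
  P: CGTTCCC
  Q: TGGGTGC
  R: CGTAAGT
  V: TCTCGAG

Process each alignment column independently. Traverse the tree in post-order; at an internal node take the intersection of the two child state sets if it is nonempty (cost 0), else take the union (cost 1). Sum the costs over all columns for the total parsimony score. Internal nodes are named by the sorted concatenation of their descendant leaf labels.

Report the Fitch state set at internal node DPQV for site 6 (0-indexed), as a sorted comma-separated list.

C

[col 0] DQ: children D:{A}, Q:{T} ∪→ {A,T}; cost 1
[col 0] PV: children P:{C}, V:{T} ∪→ {C,T}; cost 1
[col 0] DPQV: children DQ:{A,T}, PV:{C,T} ∩→ {T}; cost 0
[col 0] DPQRV: children DPQV:{T}, R:{C} ∪→ {C,T}; cost 1
[col 1] DQ: children D:{C}, Q:{G} ∪→ {C,G}; cost 1
[col 1] PV: children P:{G}, V:{C} ∪→ {C,G}; cost 1
[col 1] DPQV: children DQ:{C,G}, PV:{C,G} ∩→ {C,G}; cost 0
[col 1] DPQRV: children DPQV:{C,G}, R:{G} ∩→ {G}; cost 0
[col 2] DQ: children D:{G}, Q:{G} ∩→ {G}; cost 0
[col 2] PV: children P:{T}, V:{T} ∩→ {T}; cost 0
[col 2] DPQV: children DQ:{G}, PV:{T} ∪→ {G,T}; cost 1
[col 2] DPQRV: children DPQV:{G,T}, R:{T} ∩→ {T}; cost 0
[col 3] DQ: children D:{A}, Q:{G} ∪→ {A,G}; cost 1
[col 3] PV: children P:{T}, V:{C} ∪→ {C,T}; cost 1
[col 3] DPQV: children DQ:{A,G}, PV:{C,T} ∪→ {A,C,G,T}; cost 1
[col 3] DPQRV: children DPQV:{A,C,G,T}, R:{A} ∩→ {A}; cost 0
[col 4] DQ: children D:{G}, Q:{T} ∪→ {G,T}; cost 1
[col 4] PV: children P:{C}, V:{G} ∪→ {C,G}; cost 1
[col 4] DPQV: children DQ:{G,T}, PV:{C,G} ∩→ {G}; cost 0
[col 4] DPQRV: children DPQV:{G}, R:{A} ∪→ {A,G}; cost 1
[col 5] DQ: children D:{C}, Q:{G} ∪→ {C,G}; cost 1
[col 5] PV: children P:{C}, V:{A} ∪→ {A,C}; cost 1
[col 5] DPQV: children DQ:{C,G}, PV:{A,C} ∩→ {C}; cost 0
[col 5] DPQRV: children DPQV:{C}, R:{G} ∪→ {C,G}; cost 1
[col 6] DQ: children D:{C}, Q:{C} ∩→ {C}; cost 0
[col 6] PV: children P:{C}, V:{G} ∪→ {C,G}; cost 1
[col 6] DPQV: children DQ:{C}, PV:{C,G} ∩→ {C}; cost 0
[col 6] DPQRV: children DPQV:{C}, R:{T} ∪→ {C,T}; cost 1
per-site changes: [3, 2, 1, 3, 3, 3, 2]; total = 17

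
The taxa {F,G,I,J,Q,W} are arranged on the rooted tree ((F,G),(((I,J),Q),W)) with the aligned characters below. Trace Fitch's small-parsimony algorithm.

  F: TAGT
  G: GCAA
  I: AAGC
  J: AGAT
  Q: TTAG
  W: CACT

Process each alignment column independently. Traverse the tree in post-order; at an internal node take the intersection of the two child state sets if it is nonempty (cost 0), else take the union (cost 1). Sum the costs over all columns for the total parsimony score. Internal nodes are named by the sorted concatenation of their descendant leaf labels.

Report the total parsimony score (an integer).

FG@0: {T} ∪ {G} = {G,T} (union, +1)
IJ@0: {A} ∩ {A} = {A} (intersection, +0)
IJQ@0: {A} ∪ {T} = {A,T} (union, +1)
IJQW@0: {A,T} ∪ {C} = {A,C,T} (union, +1)
FGIJQW@0: {G,T} ∩ {A,C,T} = {T} (intersection, +0)
FG@1: {A} ∪ {C} = {A,C} (union, +1)
IJ@1: {A} ∪ {G} = {A,G} (union, +1)
IJQ@1: {A,G} ∪ {T} = {A,G,T} (union, +1)
IJQW@1: {A,G,T} ∩ {A} = {A} (intersection, +0)
FGIJQW@1: {A,C} ∩ {A} = {A} (intersection, +0)
FG@2: {G} ∪ {A} = {A,G} (union, +1)
IJ@2: {G} ∪ {A} = {A,G} (union, +1)
IJQ@2: {A,G} ∩ {A} = {A} (intersection, +0)
IJQW@2: {A} ∪ {C} = {A,C} (union, +1)
FGIJQW@2: {A,G} ∩ {A,C} = {A} (intersection, +0)
FG@3: {T} ∪ {A} = {A,T} (union, +1)
IJ@3: {C} ∪ {T} = {C,T} (union, +1)
IJQ@3: {C,T} ∪ {G} = {C,G,T} (union, +1)
IJQW@3: {C,G,T} ∩ {T} = {T} (intersection, +0)
FGIJQW@3: {A,T} ∩ {T} = {T} (intersection, +0)
per-site changes: [3, 3, 3, 3]; total = 12

12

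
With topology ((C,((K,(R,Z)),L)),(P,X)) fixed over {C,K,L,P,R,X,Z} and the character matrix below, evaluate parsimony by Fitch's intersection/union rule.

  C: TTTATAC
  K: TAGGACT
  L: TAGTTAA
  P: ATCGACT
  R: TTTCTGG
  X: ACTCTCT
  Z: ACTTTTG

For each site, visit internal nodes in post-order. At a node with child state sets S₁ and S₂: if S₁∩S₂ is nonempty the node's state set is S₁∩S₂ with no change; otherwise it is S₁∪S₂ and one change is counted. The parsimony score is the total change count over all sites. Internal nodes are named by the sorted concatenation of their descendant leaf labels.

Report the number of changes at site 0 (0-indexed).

site 0, node RZ: R={T} ∪ Z={A} → {A,T} (+1)
site 0, node KRZ: K={T} ∩ RZ={A,T} → {T} (+0)
site 0, node KLRZ: KRZ={T} ∩ L={T} → {T} (+0)
site 0, node CKLRZ: C={T} ∩ KLRZ={T} → {T} (+0)
site 0, node PX: P={A} ∩ X={A} → {A} (+0)
site 0, node CKLPRXZ: CKLRZ={T} ∪ PX={A} → {A,T} (+1)
site 1, node RZ: R={T} ∪ Z={C} → {C,T} (+1)
site 1, node KRZ: K={A} ∪ RZ={C,T} → {A,C,T} (+1)
site 1, node KLRZ: KRZ={A,C,T} ∩ L={A} → {A} (+0)
site 1, node CKLRZ: C={T} ∪ KLRZ={A} → {A,T} (+1)
site 1, node PX: P={T} ∪ X={C} → {C,T} (+1)
site 1, node CKLPRXZ: CKLRZ={A,T} ∩ PX={C,T} → {T} (+0)
site 2, node RZ: R={T} ∩ Z={T} → {T} (+0)
site 2, node KRZ: K={G} ∪ RZ={T} → {G,T} (+1)
site 2, node KLRZ: KRZ={G,T} ∩ L={G} → {G} (+0)
site 2, node CKLRZ: C={T} ∪ KLRZ={G} → {G,T} (+1)
site 2, node PX: P={C} ∪ X={T} → {C,T} (+1)
site 2, node CKLPRXZ: CKLRZ={G,T} ∩ PX={C,T} → {T} (+0)
site 3, node RZ: R={C} ∪ Z={T} → {C,T} (+1)
site 3, node KRZ: K={G} ∪ RZ={C,T} → {C,G,T} (+1)
site 3, node KLRZ: KRZ={C,G,T} ∩ L={T} → {T} (+0)
site 3, node CKLRZ: C={A} ∪ KLRZ={T} → {A,T} (+1)
site 3, node PX: P={G} ∪ X={C} → {C,G} (+1)
site 3, node CKLPRXZ: CKLRZ={A,T} ∪ PX={C,G} → {A,C,G,T} (+1)
site 4, node RZ: R={T} ∩ Z={T} → {T} (+0)
site 4, node KRZ: K={A} ∪ RZ={T} → {A,T} (+1)
site 4, node KLRZ: KRZ={A,T} ∩ L={T} → {T} (+0)
site 4, node CKLRZ: C={T} ∩ KLRZ={T} → {T} (+0)
site 4, node PX: P={A} ∪ X={T} → {A,T} (+1)
site 4, node CKLPRXZ: CKLRZ={T} ∩ PX={A,T} → {T} (+0)
site 5, node RZ: R={G} ∪ Z={T} → {G,T} (+1)
site 5, node KRZ: K={C} ∪ RZ={G,T} → {C,G,T} (+1)
site 5, node KLRZ: KRZ={C,G,T} ∪ L={A} → {A,C,G,T} (+1)
site 5, node CKLRZ: C={A} ∩ KLRZ={A,C,G,T} → {A} (+0)
site 5, node PX: P={C} ∩ X={C} → {C} (+0)
site 5, node CKLPRXZ: CKLRZ={A} ∪ PX={C} → {A,C} (+1)
site 6, node RZ: R={G} ∩ Z={G} → {G} (+0)
site 6, node KRZ: K={T} ∪ RZ={G} → {G,T} (+1)
site 6, node KLRZ: KRZ={G,T} ∪ L={A} → {A,G,T} (+1)
site 6, node CKLRZ: C={C} ∪ KLRZ={A,G,T} → {A,C,G,T} (+1)
site 6, node PX: P={T} ∩ X={T} → {T} (+0)
site 6, node CKLPRXZ: CKLRZ={A,C,G,T} ∩ PX={T} → {T} (+0)
per-site changes: [2, 4, 3, 5, 2, 4, 3]; total = 23

2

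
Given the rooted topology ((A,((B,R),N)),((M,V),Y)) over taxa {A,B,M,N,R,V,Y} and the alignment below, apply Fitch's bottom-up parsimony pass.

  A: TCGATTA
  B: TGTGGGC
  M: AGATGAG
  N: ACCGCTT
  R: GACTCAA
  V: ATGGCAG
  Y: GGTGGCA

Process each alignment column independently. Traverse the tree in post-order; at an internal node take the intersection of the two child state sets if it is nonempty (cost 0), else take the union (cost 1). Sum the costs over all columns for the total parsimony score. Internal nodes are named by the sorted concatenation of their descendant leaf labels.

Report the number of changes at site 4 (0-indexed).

[col 0] BR: children B:{T}, R:{G} ∪→ {G,T}; cost 1
[col 0] BNR: children BR:{G,T}, N:{A} ∪→ {A,G,T}; cost 1
[col 0] ABNR: children A:{T}, BNR:{A,G,T} ∩→ {T}; cost 0
[col 0] MV: children M:{A}, V:{A} ∩→ {A}; cost 0
[col 0] MVY: children MV:{A}, Y:{G} ∪→ {A,G}; cost 1
[col 0] ABMNRVY: children ABNR:{T}, MVY:{A,G} ∪→ {A,G,T}; cost 1
[col 1] BR: children B:{G}, R:{A} ∪→ {A,G}; cost 1
[col 1] BNR: children BR:{A,G}, N:{C} ∪→ {A,C,G}; cost 1
[col 1] ABNR: children A:{C}, BNR:{A,C,G} ∩→ {C}; cost 0
[col 1] MV: children M:{G}, V:{T} ∪→ {G,T}; cost 1
[col 1] MVY: children MV:{G,T}, Y:{G} ∩→ {G}; cost 0
[col 1] ABMNRVY: children ABNR:{C}, MVY:{G} ∪→ {C,G}; cost 1
[col 2] BR: children B:{T}, R:{C} ∪→ {C,T}; cost 1
[col 2] BNR: children BR:{C,T}, N:{C} ∩→ {C}; cost 0
[col 2] ABNR: children A:{G}, BNR:{C} ∪→ {C,G}; cost 1
[col 2] MV: children M:{A}, V:{G} ∪→ {A,G}; cost 1
[col 2] MVY: children MV:{A,G}, Y:{T} ∪→ {A,G,T}; cost 1
[col 2] ABMNRVY: children ABNR:{C,G}, MVY:{A,G,T} ∩→ {G}; cost 0
[col 3] BR: children B:{G}, R:{T} ∪→ {G,T}; cost 1
[col 3] BNR: children BR:{G,T}, N:{G} ∩→ {G}; cost 0
[col 3] ABNR: children A:{A}, BNR:{G} ∪→ {A,G}; cost 1
[col 3] MV: children M:{T}, V:{G} ∪→ {G,T}; cost 1
[col 3] MVY: children MV:{G,T}, Y:{G} ∩→ {G}; cost 0
[col 3] ABMNRVY: children ABNR:{A,G}, MVY:{G} ∩→ {G}; cost 0
[col 4] BR: children B:{G}, R:{C} ∪→ {C,G}; cost 1
[col 4] BNR: children BR:{C,G}, N:{C} ∩→ {C}; cost 0
[col 4] ABNR: children A:{T}, BNR:{C} ∪→ {C,T}; cost 1
[col 4] MV: children M:{G}, V:{C} ∪→ {C,G}; cost 1
[col 4] MVY: children MV:{C,G}, Y:{G} ∩→ {G}; cost 0
[col 4] ABMNRVY: children ABNR:{C,T}, MVY:{G} ∪→ {C,G,T}; cost 1
[col 5] BR: children B:{G}, R:{A} ∪→ {A,G}; cost 1
[col 5] BNR: children BR:{A,G}, N:{T} ∪→ {A,G,T}; cost 1
[col 5] ABNR: children A:{T}, BNR:{A,G,T} ∩→ {T}; cost 0
[col 5] MV: children M:{A}, V:{A} ∩→ {A}; cost 0
[col 5] MVY: children MV:{A}, Y:{C} ∪→ {A,C}; cost 1
[col 5] ABMNRVY: children ABNR:{T}, MVY:{A,C} ∪→ {A,C,T}; cost 1
[col 6] BR: children B:{C}, R:{A} ∪→ {A,C}; cost 1
[col 6] BNR: children BR:{A,C}, N:{T} ∪→ {A,C,T}; cost 1
[col 6] ABNR: children A:{A}, BNR:{A,C,T} ∩→ {A}; cost 0
[col 6] MV: children M:{G}, V:{G} ∩→ {G}; cost 0
[col 6] MVY: children MV:{G}, Y:{A} ∪→ {A,G}; cost 1
[col 6] ABMNRVY: children ABNR:{A}, MVY:{A,G} ∩→ {A}; cost 0
per-site changes: [4, 4, 4, 3, 4, 4, 3]; total = 26

4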